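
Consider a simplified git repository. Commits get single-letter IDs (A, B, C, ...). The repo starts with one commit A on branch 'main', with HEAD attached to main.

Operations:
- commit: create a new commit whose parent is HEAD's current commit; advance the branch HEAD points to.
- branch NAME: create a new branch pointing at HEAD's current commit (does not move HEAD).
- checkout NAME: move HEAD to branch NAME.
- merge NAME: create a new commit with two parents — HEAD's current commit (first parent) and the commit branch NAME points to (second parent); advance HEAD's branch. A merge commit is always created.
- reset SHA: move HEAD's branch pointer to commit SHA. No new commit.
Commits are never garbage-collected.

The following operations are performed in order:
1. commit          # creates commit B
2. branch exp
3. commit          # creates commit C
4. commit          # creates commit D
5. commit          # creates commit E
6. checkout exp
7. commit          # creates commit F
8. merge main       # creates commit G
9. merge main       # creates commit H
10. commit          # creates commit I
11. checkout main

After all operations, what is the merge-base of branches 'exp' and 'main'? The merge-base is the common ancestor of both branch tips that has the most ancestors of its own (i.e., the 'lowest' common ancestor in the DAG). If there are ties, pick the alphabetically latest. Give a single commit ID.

Answer: E

Derivation:
After op 1 (commit): HEAD=main@B [main=B]
After op 2 (branch): HEAD=main@B [exp=B main=B]
After op 3 (commit): HEAD=main@C [exp=B main=C]
After op 4 (commit): HEAD=main@D [exp=B main=D]
After op 5 (commit): HEAD=main@E [exp=B main=E]
After op 6 (checkout): HEAD=exp@B [exp=B main=E]
After op 7 (commit): HEAD=exp@F [exp=F main=E]
After op 8 (merge): HEAD=exp@G [exp=G main=E]
After op 9 (merge): HEAD=exp@H [exp=H main=E]
After op 10 (commit): HEAD=exp@I [exp=I main=E]
After op 11 (checkout): HEAD=main@E [exp=I main=E]
ancestors(exp=I): ['A', 'B', 'C', 'D', 'E', 'F', 'G', 'H', 'I']
ancestors(main=E): ['A', 'B', 'C', 'D', 'E']
common: ['A', 'B', 'C', 'D', 'E']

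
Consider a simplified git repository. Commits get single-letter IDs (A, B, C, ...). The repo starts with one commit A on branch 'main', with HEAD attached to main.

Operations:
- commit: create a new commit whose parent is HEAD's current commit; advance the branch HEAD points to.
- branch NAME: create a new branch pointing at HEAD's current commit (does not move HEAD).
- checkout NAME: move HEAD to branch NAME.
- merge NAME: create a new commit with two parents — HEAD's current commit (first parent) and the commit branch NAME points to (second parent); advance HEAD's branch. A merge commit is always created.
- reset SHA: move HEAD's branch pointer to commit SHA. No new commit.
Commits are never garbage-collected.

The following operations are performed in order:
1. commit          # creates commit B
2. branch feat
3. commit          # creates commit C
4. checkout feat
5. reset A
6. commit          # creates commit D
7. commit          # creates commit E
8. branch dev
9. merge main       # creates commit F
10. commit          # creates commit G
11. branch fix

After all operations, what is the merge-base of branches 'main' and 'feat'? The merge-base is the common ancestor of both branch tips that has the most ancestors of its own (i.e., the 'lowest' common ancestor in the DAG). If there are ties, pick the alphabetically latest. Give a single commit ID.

Answer: C

Derivation:
After op 1 (commit): HEAD=main@B [main=B]
After op 2 (branch): HEAD=main@B [feat=B main=B]
After op 3 (commit): HEAD=main@C [feat=B main=C]
After op 4 (checkout): HEAD=feat@B [feat=B main=C]
After op 5 (reset): HEAD=feat@A [feat=A main=C]
After op 6 (commit): HEAD=feat@D [feat=D main=C]
After op 7 (commit): HEAD=feat@E [feat=E main=C]
After op 8 (branch): HEAD=feat@E [dev=E feat=E main=C]
After op 9 (merge): HEAD=feat@F [dev=E feat=F main=C]
After op 10 (commit): HEAD=feat@G [dev=E feat=G main=C]
After op 11 (branch): HEAD=feat@G [dev=E feat=G fix=G main=C]
ancestors(main=C): ['A', 'B', 'C']
ancestors(feat=G): ['A', 'B', 'C', 'D', 'E', 'F', 'G']
common: ['A', 'B', 'C']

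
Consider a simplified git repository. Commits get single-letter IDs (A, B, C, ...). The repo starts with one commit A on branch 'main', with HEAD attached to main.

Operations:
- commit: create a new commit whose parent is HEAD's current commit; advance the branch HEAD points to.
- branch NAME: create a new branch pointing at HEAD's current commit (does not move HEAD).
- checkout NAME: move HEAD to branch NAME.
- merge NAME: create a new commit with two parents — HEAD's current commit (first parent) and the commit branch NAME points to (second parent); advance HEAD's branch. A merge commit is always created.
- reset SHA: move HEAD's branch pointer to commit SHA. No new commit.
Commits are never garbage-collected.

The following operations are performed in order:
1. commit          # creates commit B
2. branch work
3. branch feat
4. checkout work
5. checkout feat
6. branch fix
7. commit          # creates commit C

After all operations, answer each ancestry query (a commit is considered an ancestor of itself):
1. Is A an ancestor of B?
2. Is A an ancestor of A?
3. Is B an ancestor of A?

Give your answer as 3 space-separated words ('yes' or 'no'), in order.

Answer: yes yes no

Derivation:
After op 1 (commit): HEAD=main@B [main=B]
After op 2 (branch): HEAD=main@B [main=B work=B]
After op 3 (branch): HEAD=main@B [feat=B main=B work=B]
After op 4 (checkout): HEAD=work@B [feat=B main=B work=B]
After op 5 (checkout): HEAD=feat@B [feat=B main=B work=B]
After op 6 (branch): HEAD=feat@B [feat=B fix=B main=B work=B]
After op 7 (commit): HEAD=feat@C [feat=C fix=B main=B work=B]
ancestors(B) = {A,B}; A in? yes
ancestors(A) = {A}; A in? yes
ancestors(A) = {A}; B in? no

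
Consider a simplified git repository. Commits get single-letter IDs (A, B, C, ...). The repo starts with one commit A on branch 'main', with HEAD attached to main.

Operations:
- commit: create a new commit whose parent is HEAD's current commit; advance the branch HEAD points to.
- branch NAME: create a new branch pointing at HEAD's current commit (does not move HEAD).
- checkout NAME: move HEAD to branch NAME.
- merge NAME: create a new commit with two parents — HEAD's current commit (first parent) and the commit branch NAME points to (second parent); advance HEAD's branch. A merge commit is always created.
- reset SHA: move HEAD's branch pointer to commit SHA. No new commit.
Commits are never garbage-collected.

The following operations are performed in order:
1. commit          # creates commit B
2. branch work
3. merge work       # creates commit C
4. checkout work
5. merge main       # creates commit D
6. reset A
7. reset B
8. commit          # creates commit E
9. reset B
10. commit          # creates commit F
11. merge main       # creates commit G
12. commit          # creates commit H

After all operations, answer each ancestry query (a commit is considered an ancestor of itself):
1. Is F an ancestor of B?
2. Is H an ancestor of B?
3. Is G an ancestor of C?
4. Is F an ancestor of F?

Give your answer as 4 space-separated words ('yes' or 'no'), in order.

Answer: no no no yes

Derivation:
After op 1 (commit): HEAD=main@B [main=B]
After op 2 (branch): HEAD=main@B [main=B work=B]
After op 3 (merge): HEAD=main@C [main=C work=B]
After op 4 (checkout): HEAD=work@B [main=C work=B]
After op 5 (merge): HEAD=work@D [main=C work=D]
After op 6 (reset): HEAD=work@A [main=C work=A]
After op 7 (reset): HEAD=work@B [main=C work=B]
After op 8 (commit): HEAD=work@E [main=C work=E]
After op 9 (reset): HEAD=work@B [main=C work=B]
After op 10 (commit): HEAD=work@F [main=C work=F]
After op 11 (merge): HEAD=work@G [main=C work=G]
After op 12 (commit): HEAD=work@H [main=C work=H]
ancestors(B) = {A,B}; F in? no
ancestors(B) = {A,B}; H in? no
ancestors(C) = {A,B,C}; G in? no
ancestors(F) = {A,B,F}; F in? yes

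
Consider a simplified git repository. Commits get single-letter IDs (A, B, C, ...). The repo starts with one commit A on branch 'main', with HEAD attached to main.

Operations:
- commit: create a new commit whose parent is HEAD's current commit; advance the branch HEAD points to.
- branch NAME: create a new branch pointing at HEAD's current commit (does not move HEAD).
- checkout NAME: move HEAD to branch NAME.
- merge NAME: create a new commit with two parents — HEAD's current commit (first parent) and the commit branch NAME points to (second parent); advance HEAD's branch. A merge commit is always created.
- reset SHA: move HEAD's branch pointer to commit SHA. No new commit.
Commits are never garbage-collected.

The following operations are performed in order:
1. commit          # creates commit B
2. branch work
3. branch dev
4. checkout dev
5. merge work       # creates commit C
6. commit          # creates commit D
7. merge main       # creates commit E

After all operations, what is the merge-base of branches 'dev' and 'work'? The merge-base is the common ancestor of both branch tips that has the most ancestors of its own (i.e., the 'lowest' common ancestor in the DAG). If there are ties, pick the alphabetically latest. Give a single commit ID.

Answer: B

Derivation:
After op 1 (commit): HEAD=main@B [main=B]
After op 2 (branch): HEAD=main@B [main=B work=B]
After op 3 (branch): HEAD=main@B [dev=B main=B work=B]
After op 4 (checkout): HEAD=dev@B [dev=B main=B work=B]
After op 5 (merge): HEAD=dev@C [dev=C main=B work=B]
After op 6 (commit): HEAD=dev@D [dev=D main=B work=B]
After op 7 (merge): HEAD=dev@E [dev=E main=B work=B]
ancestors(dev=E): ['A', 'B', 'C', 'D', 'E']
ancestors(work=B): ['A', 'B']
common: ['A', 'B']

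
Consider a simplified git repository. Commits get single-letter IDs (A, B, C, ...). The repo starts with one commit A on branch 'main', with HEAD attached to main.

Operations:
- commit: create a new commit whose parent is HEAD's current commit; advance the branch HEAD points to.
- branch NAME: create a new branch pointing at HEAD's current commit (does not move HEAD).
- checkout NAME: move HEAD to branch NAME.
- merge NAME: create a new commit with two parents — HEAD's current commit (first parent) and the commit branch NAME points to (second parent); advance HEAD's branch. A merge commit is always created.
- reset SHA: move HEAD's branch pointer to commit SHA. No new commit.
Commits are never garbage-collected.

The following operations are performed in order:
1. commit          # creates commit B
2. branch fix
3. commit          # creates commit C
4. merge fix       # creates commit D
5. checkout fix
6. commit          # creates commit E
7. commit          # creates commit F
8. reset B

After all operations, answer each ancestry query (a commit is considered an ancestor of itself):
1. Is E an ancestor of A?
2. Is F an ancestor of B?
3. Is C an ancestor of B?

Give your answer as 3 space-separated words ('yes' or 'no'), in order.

Answer: no no no

Derivation:
After op 1 (commit): HEAD=main@B [main=B]
After op 2 (branch): HEAD=main@B [fix=B main=B]
After op 3 (commit): HEAD=main@C [fix=B main=C]
After op 4 (merge): HEAD=main@D [fix=B main=D]
After op 5 (checkout): HEAD=fix@B [fix=B main=D]
After op 6 (commit): HEAD=fix@E [fix=E main=D]
After op 7 (commit): HEAD=fix@F [fix=F main=D]
After op 8 (reset): HEAD=fix@B [fix=B main=D]
ancestors(A) = {A}; E in? no
ancestors(B) = {A,B}; F in? no
ancestors(B) = {A,B}; C in? no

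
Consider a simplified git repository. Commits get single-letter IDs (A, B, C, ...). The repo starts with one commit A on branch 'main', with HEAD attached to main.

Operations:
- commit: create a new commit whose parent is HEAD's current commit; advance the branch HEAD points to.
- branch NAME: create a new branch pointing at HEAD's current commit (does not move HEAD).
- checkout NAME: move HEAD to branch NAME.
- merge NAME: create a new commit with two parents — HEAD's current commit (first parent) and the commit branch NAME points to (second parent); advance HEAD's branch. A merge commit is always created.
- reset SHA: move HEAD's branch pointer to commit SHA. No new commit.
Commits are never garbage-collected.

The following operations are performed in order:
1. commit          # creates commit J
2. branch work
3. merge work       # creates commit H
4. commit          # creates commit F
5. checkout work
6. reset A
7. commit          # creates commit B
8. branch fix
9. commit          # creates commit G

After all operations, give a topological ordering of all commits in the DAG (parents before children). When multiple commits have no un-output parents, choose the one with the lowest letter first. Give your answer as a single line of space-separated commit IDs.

Answer: A B G J H F

Derivation:
After op 1 (commit): HEAD=main@J [main=J]
After op 2 (branch): HEAD=main@J [main=J work=J]
After op 3 (merge): HEAD=main@H [main=H work=J]
After op 4 (commit): HEAD=main@F [main=F work=J]
After op 5 (checkout): HEAD=work@J [main=F work=J]
After op 6 (reset): HEAD=work@A [main=F work=A]
After op 7 (commit): HEAD=work@B [main=F work=B]
After op 8 (branch): HEAD=work@B [fix=B main=F work=B]
After op 9 (commit): HEAD=work@G [fix=B main=F work=G]
commit A: parents=[]
commit B: parents=['A']
commit F: parents=['H']
commit G: parents=['B']
commit H: parents=['J', 'J']
commit J: parents=['A']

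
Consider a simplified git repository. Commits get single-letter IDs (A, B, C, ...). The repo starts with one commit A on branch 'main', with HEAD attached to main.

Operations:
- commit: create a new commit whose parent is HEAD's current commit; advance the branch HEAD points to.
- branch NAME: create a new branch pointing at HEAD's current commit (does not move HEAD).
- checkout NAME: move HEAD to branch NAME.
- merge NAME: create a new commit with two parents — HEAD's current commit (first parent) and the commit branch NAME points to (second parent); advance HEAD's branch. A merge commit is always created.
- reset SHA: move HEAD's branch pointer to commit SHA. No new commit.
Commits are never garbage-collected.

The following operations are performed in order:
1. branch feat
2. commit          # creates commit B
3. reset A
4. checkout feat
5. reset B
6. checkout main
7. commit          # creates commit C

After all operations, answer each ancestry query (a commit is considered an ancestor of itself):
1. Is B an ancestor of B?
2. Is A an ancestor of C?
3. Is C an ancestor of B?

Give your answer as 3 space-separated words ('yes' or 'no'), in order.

Answer: yes yes no

Derivation:
After op 1 (branch): HEAD=main@A [feat=A main=A]
After op 2 (commit): HEAD=main@B [feat=A main=B]
After op 3 (reset): HEAD=main@A [feat=A main=A]
After op 4 (checkout): HEAD=feat@A [feat=A main=A]
After op 5 (reset): HEAD=feat@B [feat=B main=A]
After op 6 (checkout): HEAD=main@A [feat=B main=A]
After op 7 (commit): HEAD=main@C [feat=B main=C]
ancestors(B) = {A,B}; B in? yes
ancestors(C) = {A,C}; A in? yes
ancestors(B) = {A,B}; C in? no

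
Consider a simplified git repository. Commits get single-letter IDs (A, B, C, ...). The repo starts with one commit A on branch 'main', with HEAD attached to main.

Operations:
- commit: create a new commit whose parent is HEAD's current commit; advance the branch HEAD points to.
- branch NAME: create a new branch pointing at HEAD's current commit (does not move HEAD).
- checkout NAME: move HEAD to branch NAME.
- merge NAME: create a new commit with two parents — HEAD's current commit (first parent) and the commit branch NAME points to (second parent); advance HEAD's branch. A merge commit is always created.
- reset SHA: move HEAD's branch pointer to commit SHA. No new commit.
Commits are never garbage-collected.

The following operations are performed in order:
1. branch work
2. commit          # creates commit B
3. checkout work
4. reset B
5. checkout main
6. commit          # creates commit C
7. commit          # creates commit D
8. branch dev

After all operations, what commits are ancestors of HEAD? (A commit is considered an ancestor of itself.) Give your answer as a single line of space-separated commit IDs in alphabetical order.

Answer: A B C D

Derivation:
After op 1 (branch): HEAD=main@A [main=A work=A]
After op 2 (commit): HEAD=main@B [main=B work=A]
After op 3 (checkout): HEAD=work@A [main=B work=A]
After op 4 (reset): HEAD=work@B [main=B work=B]
After op 5 (checkout): HEAD=main@B [main=B work=B]
After op 6 (commit): HEAD=main@C [main=C work=B]
After op 7 (commit): HEAD=main@D [main=D work=B]
After op 8 (branch): HEAD=main@D [dev=D main=D work=B]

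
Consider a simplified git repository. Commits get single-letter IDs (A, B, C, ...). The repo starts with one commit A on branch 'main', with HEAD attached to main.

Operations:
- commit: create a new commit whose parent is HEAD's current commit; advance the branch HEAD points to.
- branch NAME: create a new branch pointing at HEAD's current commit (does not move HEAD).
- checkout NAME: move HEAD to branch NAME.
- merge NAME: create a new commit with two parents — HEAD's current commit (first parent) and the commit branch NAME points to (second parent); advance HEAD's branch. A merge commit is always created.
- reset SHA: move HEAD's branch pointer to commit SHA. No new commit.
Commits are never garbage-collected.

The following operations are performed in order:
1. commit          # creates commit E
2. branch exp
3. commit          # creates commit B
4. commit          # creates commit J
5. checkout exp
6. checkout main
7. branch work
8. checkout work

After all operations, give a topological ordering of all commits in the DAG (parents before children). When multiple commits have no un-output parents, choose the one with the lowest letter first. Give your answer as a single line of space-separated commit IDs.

After op 1 (commit): HEAD=main@E [main=E]
After op 2 (branch): HEAD=main@E [exp=E main=E]
After op 3 (commit): HEAD=main@B [exp=E main=B]
After op 4 (commit): HEAD=main@J [exp=E main=J]
After op 5 (checkout): HEAD=exp@E [exp=E main=J]
After op 6 (checkout): HEAD=main@J [exp=E main=J]
After op 7 (branch): HEAD=main@J [exp=E main=J work=J]
After op 8 (checkout): HEAD=work@J [exp=E main=J work=J]
commit A: parents=[]
commit B: parents=['E']
commit E: parents=['A']
commit J: parents=['B']

Answer: A E B J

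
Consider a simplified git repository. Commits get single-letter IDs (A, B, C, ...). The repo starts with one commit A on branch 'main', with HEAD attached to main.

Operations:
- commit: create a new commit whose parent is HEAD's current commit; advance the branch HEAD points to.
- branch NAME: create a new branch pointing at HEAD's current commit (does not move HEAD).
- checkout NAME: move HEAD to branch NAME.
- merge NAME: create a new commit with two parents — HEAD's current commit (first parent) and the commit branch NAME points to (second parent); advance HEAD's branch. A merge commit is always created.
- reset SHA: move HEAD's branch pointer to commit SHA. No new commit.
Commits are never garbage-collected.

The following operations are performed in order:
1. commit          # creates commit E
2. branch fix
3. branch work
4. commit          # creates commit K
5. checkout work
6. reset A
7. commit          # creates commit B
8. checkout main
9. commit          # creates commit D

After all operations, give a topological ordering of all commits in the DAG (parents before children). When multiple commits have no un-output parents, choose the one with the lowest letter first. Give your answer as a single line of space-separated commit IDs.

After op 1 (commit): HEAD=main@E [main=E]
After op 2 (branch): HEAD=main@E [fix=E main=E]
After op 3 (branch): HEAD=main@E [fix=E main=E work=E]
After op 4 (commit): HEAD=main@K [fix=E main=K work=E]
After op 5 (checkout): HEAD=work@E [fix=E main=K work=E]
After op 6 (reset): HEAD=work@A [fix=E main=K work=A]
After op 7 (commit): HEAD=work@B [fix=E main=K work=B]
After op 8 (checkout): HEAD=main@K [fix=E main=K work=B]
After op 9 (commit): HEAD=main@D [fix=E main=D work=B]
commit A: parents=[]
commit B: parents=['A']
commit D: parents=['K']
commit E: parents=['A']
commit K: parents=['E']

Answer: A B E K D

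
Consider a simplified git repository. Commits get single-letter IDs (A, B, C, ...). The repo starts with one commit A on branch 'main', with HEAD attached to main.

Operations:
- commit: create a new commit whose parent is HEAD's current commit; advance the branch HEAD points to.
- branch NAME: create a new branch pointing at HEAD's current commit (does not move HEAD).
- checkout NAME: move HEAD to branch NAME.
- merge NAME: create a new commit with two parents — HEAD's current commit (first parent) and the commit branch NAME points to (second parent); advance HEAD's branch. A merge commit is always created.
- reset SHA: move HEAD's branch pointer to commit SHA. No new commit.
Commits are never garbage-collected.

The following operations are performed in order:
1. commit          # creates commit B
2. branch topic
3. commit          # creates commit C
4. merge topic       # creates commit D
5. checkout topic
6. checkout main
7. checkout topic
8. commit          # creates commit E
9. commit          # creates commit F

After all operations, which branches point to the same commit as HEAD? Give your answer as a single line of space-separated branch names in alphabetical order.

Answer: topic

Derivation:
After op 1 (commit): HEAD=main@B [main=B]
After op 2 (branch): HEAD=main@B [main=B topic=B]
After op 3 (commit): HEAD=main@C [main=C topic=B]
After op 4 (merge): HEAD=main@D [main=D topic=B]
After op 5 (checkout): HEAD=topic@B [main=D topic=B]
After op 6 (checkout): HEAD=main@D [main=D topic=B]
After op 7 (checkout): HEAD=topic@B [main=D topic=B]
After op 8 (commit): HEAD=topic@E [main=D topic=E]
After op 9 (commit): HEAD=topic@F [main=D topic=F]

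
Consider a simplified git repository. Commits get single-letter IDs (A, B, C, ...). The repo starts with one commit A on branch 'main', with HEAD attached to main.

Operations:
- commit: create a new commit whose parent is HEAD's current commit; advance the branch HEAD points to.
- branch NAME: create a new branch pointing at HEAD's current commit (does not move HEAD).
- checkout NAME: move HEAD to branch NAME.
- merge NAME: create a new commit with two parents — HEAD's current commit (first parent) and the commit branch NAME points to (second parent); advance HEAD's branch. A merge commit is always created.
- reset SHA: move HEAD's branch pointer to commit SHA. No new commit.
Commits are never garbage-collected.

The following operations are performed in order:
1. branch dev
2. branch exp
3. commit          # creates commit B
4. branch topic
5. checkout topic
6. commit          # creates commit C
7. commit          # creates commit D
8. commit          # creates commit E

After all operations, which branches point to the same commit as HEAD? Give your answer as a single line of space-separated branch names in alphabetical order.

After op 1 (branch): HEAD=main@A [dev=A main=A]
After op 2 (branch): HEAD=main@A [dev=A exp=A main=A]
After op 3 (commit): HEAD=main@B [dev=A exp=A main=B]
After op 4 (branch): HEAD=main@B [dev=A exp=A main=B topic=B]
After op 5 (checkout): HEAD=topic@B [dev=A exp=A main=B topic=B]
After op 6 (commit): HEAD=topic@C [dev=A exp=A main=B topic=C]
After op 7 (commit): HEAD=topic@D [dev=A exp=A main=B topic=D]
After op 8 (commit): HEAD=topic@E [dev=A exp=A main=B topic=E]

Answer: topic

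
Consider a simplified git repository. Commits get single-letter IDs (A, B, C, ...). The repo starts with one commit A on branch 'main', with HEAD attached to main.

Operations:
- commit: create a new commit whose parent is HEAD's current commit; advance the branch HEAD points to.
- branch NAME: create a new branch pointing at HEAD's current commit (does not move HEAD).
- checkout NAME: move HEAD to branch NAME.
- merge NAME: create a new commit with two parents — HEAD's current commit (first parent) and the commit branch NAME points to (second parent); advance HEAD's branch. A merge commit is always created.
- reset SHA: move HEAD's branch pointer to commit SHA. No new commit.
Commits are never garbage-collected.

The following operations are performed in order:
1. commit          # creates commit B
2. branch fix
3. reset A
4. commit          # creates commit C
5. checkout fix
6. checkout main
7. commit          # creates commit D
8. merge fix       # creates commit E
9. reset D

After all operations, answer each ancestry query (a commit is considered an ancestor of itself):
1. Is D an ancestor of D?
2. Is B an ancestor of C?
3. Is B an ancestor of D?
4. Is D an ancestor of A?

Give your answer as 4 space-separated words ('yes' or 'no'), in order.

Answer: yes no no no

Derivation:
After op 1 (commit): HEAD=main@B [main=B]
After op 2 (branch): HEAD=main@B [fix=B main=B]
After op 3 (reset): HEAD=main@A [fix=B main=A]
After op 4 (commit): HEAD=main@C [fix=B main=C]
After op 5 (checkout): HEAD=fix@B [fix=B main=C]
After op 6 (checkout): HEAD=main@C [fix=B main=C]
After op 7 (commit): HEAD=main@D [fix=B main=D]
After op 8 (merge): HEAD=main@E [fix=B main=E]
After op 9 (reset): HEAD=main@D [fix=B main=D]
ancestors(D) = {A,C,D}; D in? yes
ancestors(C) = {A,C}; B in? no
ancestors(D) = {A,C,D}; B in? no
ancestors(A) = {A}; D in? no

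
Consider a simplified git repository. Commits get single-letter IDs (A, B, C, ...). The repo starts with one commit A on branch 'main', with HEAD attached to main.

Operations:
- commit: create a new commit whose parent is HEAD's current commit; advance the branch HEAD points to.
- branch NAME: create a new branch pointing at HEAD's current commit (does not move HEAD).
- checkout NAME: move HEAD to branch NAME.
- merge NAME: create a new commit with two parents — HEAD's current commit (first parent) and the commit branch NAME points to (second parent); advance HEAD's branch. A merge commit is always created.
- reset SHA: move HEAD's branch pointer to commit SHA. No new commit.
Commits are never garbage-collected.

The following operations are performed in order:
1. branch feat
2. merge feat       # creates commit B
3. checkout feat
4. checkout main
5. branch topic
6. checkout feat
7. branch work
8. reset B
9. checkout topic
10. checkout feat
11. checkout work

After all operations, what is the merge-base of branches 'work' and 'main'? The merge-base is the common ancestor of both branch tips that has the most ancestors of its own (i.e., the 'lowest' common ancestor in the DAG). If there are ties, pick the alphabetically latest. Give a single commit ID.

After op 1 (branch): HEAD=main@A [feat=A main=A]
After op 2 (merge): HEAD=main@B [feat=A main=B]
After op 3 (checkout): HEAD=feat@A [feat=A main=B]
After op 4 (checkout): HEAD=main@B [feat=A main=B]
After op 5 (branch): HEAD=main@B [feat=A main=B topic=B]
After op 6 (checkout): HEAD=feat@A [feat=A main=B topic=B]
After op 7 (branch): HEAD=feat@A [feat=A main=B topic=B work=A]
After op 8 (reset): HEAD=feat@B [feat=B main=B topic=B work=A]
After op 9 (checkout): HEAD=topic@B [feat=B main=B topic=B work=A]
After op 10 (checkout): HEAD=feat@B [feat=B main=B topic=B work=A]
After op 11 (checkout): HEAD=work@A [feat=B main=B topic=B work=A]
ancestors(work=A): ['A']
ancestors(main=B): ['A', 'B']
common: ['A']

Answer: A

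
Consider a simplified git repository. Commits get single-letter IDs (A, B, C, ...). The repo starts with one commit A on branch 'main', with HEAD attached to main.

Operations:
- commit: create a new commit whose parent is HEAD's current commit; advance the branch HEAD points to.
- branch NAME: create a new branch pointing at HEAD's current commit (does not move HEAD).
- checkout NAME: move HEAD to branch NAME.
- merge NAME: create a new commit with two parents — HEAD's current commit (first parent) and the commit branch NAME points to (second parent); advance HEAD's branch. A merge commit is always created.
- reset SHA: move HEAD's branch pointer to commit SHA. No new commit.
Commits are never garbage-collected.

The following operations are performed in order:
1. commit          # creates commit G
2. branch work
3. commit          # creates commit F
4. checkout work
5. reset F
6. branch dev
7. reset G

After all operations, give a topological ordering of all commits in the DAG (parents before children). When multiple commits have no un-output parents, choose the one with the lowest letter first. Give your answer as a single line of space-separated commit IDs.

After op 1 (commit): HEAD=main@G [main=G]
After op 2 (branch): HEAD=main@G [main=G work=G]
After op 3 (commit): HEAD=main@F [main=F work=G]
After op 4 (checkout): HEAD=work@G [main=F work=G]
After op 5 (reset): HEAD=work@F [main=F work=F]
After op 6 (branch): HEAD=work@F [dev=F main=F work=F]
After op 7 (reset): HEAD=work@G [dev=F main=F work=G]
commit A: parents=[]
commit F: parents=['G']
commit G: parents=['A']

Answer: A G F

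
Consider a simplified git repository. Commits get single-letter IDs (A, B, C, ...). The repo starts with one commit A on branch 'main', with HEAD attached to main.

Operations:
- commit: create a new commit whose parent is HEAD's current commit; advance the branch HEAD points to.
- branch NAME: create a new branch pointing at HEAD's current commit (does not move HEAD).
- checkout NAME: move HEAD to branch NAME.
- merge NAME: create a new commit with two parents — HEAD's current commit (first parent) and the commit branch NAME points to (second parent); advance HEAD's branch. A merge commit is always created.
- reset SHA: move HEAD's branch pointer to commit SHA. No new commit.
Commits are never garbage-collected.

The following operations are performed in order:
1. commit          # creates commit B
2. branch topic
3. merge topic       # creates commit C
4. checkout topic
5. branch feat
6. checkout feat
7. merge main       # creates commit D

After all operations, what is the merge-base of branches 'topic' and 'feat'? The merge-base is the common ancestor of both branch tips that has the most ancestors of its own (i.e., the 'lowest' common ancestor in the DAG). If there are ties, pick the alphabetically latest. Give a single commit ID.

After op 1 (commit): HEAD=main@B [main=B]
After op 2 (branch): HEAD=main@B [main=B topic=B]
After op 3 (merge): HEAD=main@C [main=C topic=B]
After op 4 (checkout): HEAD=topic@B [main=C topic=B]
After op 5 (branch): HEAD=topic@B [feat=B main=C topic=B]
After op 6 (checkout): HEAD=feat@B [feat=B main=C topic=B]
After op 7 (merge): HEAD=feat@D [feat=D main=C topic=B]
ancestors(topic=B): ['A', 'B']
ancestors(feat=D): ['A', 'B', 'C', 'D']
common: ['A', 'B']

Answer: B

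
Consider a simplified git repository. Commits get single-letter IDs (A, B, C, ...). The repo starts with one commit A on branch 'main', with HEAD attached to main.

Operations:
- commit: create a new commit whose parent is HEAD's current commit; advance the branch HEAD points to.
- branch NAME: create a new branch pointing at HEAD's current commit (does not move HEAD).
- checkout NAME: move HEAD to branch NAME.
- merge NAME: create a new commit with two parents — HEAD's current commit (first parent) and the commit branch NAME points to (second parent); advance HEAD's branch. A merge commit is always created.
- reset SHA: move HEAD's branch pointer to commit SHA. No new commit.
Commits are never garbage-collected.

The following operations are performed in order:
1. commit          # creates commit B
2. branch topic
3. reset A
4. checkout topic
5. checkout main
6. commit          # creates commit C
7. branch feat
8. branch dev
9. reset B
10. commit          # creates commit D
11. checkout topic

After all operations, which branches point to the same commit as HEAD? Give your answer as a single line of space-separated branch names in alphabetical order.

Answer: topic

Derivation:
After op 1 (commit): HEAD=main@B [main=B]
After op 2 (branch): HEAD=main@B [main=B topic=B]
After op 3 (reset): HEAD=main@A [main=A topic=B]
After op 4 (checkout): HEAD=topic@B [main=A topic=B]
After op 5 (checkout): HEAD=main@A [main=A topic=B]
After op 6 (commit): HEAD=main@C [main=C topic=B]
After op 7 (branch): HEAD=main@C [feat=C main=C topic=B]
After op 8 (branch): HEAD=main@C [dev=C feat=C main=C topic=B]
After op 9 (reset): HEAD=main@B [dev=C feat=C main=B topic=B]
After op 10 (commit): HEAD=main@D [dev=C feat=C main=D topic=B]
After op 11 (checkout): HEAD=topic@B [dev=C feat=C main=D topic=B]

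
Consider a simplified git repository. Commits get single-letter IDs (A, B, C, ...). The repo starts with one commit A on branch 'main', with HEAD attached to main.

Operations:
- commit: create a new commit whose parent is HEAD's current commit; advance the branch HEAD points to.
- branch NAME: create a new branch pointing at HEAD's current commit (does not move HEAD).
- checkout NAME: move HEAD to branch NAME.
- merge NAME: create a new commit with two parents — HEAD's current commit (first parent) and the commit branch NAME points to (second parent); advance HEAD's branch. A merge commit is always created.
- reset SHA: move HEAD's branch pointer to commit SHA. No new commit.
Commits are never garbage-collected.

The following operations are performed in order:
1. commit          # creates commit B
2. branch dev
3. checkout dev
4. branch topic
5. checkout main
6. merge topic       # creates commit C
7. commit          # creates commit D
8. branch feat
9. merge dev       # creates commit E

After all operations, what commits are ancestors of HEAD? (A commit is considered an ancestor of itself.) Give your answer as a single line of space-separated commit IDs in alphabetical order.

After op 1 (commit): HEAD=main@B [main=B]
After op 2 (branch): HEAD=main@B [dev=B main=B]
After op 3 (checkout): HEAD=dev@B [dev=B main=B]
After op 4 (branch): HEAD=dev@B [dev=B main=B topic=B]
After op 5 (checkout): HEAD=main@B [dev=B main=B topic=B]
After op 6 (merge): HEAD=main@C [dev=B main=C topic=B]
After op 7 (commit): HEAD=main@D [dev=B main=D topic=B]
After op 8 (branch): HEAD=main@D [dev=B feat=D main=D topic=B]
After op 9 (merge): HEAD=main@E [dev=B feat=D main=E topic=B]

Answer: A B C D E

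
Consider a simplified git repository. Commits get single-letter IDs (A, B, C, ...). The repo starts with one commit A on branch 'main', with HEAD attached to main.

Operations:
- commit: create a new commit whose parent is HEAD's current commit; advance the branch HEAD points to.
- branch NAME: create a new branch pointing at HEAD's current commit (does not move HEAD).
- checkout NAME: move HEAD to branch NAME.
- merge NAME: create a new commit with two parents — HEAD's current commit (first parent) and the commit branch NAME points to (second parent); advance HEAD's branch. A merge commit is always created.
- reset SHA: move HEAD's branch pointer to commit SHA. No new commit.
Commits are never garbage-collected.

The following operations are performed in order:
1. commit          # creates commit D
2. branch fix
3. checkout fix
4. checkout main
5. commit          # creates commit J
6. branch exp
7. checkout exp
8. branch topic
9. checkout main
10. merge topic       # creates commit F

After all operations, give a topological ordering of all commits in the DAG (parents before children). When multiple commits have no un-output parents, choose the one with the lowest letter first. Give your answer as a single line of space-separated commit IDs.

After op 1 (commit): HEAD=main@D [main=D]
After op 2 (branch): HEAD=main@D [fix=D main=D]
After op 3 (checkout): HEAD=fix@D [fix=D main=D]
After op 4 (checkout): HEAD=main@D [fix=D main=D]
After op 5 (commit): HEAD=main@J [fix=D main=J]
After op 6 (branch): HEAD=main@J [exp=J fix=D main=J]
After op 7 (checkout): HEAD=exp@J [exp=J fix=D main=J]
After op 8 (branch): HEAD=exp@J [exp=J fix=D main=J topic=J]
After op 9 (checkout): HEAD=main@J [exp=J fix=D main=J topic=J]
After op 10 (merge): HEAD=main@F [exp=J fix=D main=F topic=J]
commit A: parents=[]
commit D: parents=['A']
commit F: parents=['J', 'J']
commit J: parents=['D']

Answer: A D J F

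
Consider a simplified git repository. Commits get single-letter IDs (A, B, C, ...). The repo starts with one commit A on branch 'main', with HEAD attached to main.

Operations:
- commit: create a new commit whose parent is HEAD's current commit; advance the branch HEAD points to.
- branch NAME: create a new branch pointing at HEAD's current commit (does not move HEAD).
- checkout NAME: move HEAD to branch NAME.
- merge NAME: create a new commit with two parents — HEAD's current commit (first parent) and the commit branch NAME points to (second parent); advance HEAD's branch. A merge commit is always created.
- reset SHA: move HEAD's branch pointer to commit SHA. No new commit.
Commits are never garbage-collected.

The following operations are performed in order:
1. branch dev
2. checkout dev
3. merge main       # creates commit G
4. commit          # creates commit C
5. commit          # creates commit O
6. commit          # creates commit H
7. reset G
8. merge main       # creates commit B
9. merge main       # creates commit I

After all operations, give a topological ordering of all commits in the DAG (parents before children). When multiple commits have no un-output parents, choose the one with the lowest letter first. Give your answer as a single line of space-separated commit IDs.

Answer: A G B C I O H

Derivation:
After op 1 (branch): HEAD=main@A [dev=A main=A]
After op 2 (checkout): HEAD=dev@A [dev=A main=A]
After op 3 (merge): HEAD=dev@G [dev=G main=A]
After op 4 (commit): HEAD=dev@C [dev=C main=A]
After op 5 (commit): HEAD=dev@O [dev=O main=A]
After op 6 (commit): HEAD=dev@H [dev=H main=A]
After op 7 (reset): HEAD=dev@G [dev=G main=A]
After op 8 (merge): HEAD=dev@B [dev=B main=A]
After op 9 (merge): HEAD=dev@I [dev=I main=A]
commit A: parents=[]
commit B: parents=['G', 'A']
commit C: parents=['G']
commit G: parents=['A', 'A']
commit H: parents=['O']
commit I: parents=['B', 'A']
commit O: parents=['C']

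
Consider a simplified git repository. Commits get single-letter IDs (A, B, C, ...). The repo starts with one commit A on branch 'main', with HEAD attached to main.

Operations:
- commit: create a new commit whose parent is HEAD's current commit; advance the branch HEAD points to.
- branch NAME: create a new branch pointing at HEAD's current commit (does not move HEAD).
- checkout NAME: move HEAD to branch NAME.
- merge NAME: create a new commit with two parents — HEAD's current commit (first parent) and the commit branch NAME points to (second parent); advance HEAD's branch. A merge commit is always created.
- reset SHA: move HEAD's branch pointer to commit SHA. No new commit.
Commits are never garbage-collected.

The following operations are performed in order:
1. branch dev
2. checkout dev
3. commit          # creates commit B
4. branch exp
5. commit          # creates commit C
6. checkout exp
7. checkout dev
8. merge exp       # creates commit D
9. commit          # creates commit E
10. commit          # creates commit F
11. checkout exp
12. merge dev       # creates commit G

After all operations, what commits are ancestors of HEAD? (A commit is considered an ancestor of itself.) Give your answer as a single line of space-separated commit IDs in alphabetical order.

Answer: A B C D E F G

Derivation:
After op 1 (branch): HEAD=main@A [dev=A main=A]
After op 2 (checkout): HEAD=dev@A [dev=A main=A]
After op 3 (commit): HEAD=dev@B [dev=B main=A]
After op 4 (branch): HEAD=dev@B [dev=B exp=B main=A]
After op 5 (commit): HEAD=dev@C [dev=C exp=B main=A]
After op 6 (checkout): HEAD=exp@B [dev=C exp=B main=A]
After op 7 (checkout): HEAD=dev@C [dev=C exp=B main=A]
After op 8 (merge): HEAD=dev@D [dev=D exp=B main=A]
After op 9 (commit): HEAD=dev@E [dev=E exp=B main=A]
After op 10 (commit): HEAD=dev@F [dev=F exp=B main=A]
After op 11 (checkout): HEAD=exp@B [dev=F exp=B main=A]
After op 12 (merge): HEAD=exp@G [dev=F exp=G main=A]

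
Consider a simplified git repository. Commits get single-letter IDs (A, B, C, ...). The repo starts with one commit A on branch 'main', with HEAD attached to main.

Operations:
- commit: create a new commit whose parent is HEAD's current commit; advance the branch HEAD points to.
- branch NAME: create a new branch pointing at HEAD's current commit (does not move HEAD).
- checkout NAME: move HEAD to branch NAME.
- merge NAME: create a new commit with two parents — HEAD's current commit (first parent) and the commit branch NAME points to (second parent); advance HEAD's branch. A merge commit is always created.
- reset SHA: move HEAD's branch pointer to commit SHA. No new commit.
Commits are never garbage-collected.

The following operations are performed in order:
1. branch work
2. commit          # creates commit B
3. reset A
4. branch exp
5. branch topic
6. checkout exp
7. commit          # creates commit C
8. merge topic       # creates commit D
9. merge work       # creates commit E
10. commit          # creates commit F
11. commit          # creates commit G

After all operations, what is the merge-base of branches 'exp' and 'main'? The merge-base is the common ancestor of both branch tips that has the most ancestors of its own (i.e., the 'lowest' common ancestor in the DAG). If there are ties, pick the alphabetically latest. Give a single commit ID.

After op 1 (branch): HEAD=main@A [main=A work=A]
After op 2 (commit): HEAD=main@B [main=B work=A]
After op 3 (reset): HEAD=main@A [main=A work=A]
After op 4 (branch): HEAD=main@A [exp=A main=A work=A]
After op 5 (branch): HEAD=main@A [exp=A main=A topic=A work=A]
After op 6 (checkout): HEAD=exp@A [exp=A main=A topic=A work=A]
After op 7 (commit): HEAD=exp@C [exp=C main=A topic=A work=A]
After op 8 (merge): HEAD=exp@D [exp=D main=A topic=A work=A]
After op 9 (merge): HEAD=exp@E [exp=E main=A topic=A work=A]
After op 10 (commit): HEAD=exp@F [exp=F main=A topic=A work=A]
After op 11 (commit): HEAD=exp@G [exp=G main=A topic=A work=A]
ancestors(exp=G): ['A', 'C', 'D', 'E', 'F', 'G']
ancestors(main=A): ['A']
common: ['A']

Answer: A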